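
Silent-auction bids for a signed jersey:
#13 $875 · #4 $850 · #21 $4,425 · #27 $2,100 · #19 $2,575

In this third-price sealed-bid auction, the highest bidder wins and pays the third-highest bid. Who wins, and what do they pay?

Bids in order: 4,425 (#21) > 2,575 (#19) > 2,100 (#27) > 875 (#13) > 850 (#4)
#21 wins; payment is bid #3 in the ranking = $2,100.

#21 pays $2,100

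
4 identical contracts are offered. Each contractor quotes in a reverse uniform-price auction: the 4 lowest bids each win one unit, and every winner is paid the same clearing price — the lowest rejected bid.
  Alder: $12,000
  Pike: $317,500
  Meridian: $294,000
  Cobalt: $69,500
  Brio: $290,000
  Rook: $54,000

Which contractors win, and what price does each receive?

Bids ranked low→high: 12,000 (Alder), 54,000 (Rook), 69,500 (Cobalt), 290,000 (Brio), 294,000 (Meridian), 317,500 (Pike)
Winners (4 units): Alder, Rook, Cobalt, Brio.
Lowest unsuccessful bid: $294,000 → clearing price.

Alder, Rook, Cobalt, Brio; each is paid $294,000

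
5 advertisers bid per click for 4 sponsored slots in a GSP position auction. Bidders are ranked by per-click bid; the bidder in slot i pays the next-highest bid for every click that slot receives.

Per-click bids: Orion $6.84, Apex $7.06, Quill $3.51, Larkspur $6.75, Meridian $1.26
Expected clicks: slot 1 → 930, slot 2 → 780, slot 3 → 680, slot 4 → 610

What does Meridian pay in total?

Meridian pays $0.00

Per-click bids in order: $7.06 (Apex) > $6.84 (Orion) > $6.75 (Larkspur) > $3.51 (Quill) > $1.26 (Meridian)
Meridian ranks below slot 4 → no slot, pays nothing.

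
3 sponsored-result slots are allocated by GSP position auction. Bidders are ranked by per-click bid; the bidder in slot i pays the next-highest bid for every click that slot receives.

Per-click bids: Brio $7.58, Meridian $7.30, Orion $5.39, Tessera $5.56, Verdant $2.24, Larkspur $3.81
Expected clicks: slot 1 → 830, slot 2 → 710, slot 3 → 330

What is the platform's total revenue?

Total revenue: $11785.30

Sorting advertisers: $7.58 (Brio) > $7.30 (Meridian) > $5.56 (Tessera) > $5.39 (Orion) > …
Slot 1: Brio pays $7.30 × 830 = $6059.00
Slot 2: Meridian pays $5.56 × 710 = $3947.60
Slot 3: Tessera pays $5.39 × 330 = $1778.70
Total = $11785.30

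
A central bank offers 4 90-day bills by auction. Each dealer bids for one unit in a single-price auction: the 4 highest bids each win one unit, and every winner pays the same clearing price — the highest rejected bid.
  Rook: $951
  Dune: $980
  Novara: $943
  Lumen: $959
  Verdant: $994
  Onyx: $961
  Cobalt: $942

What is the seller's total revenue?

Total revenue: $3,804

Sorting: 994 (Verdant), 980 (Dune), 961 (Onyx), 959 (Lumen), 951 (Rook), 943 (Novara), …
Winners (4 units): Verdant, Dune, Onyx, Lumen.
Clearing price = highest rejected bid = $951.
Total revenue = 4 × $951 = $3,804.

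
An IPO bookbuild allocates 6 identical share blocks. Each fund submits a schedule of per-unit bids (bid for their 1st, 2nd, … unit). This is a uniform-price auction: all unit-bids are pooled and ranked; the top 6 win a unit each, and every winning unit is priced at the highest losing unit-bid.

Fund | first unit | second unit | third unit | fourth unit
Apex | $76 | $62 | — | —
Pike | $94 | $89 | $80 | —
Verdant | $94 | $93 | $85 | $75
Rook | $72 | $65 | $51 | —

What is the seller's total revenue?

Pooled unit-bids ranked (top 6): 94 (Pike-1), 94 (Verdant-1), 93 (Verdant-2), 89 (Pike-2), 85 (Verdant-3), 80 (Pike-3)
Highest rejected unit-bid = $76.
Allocation: Pike 3, Verdant 3. Every unit priced at $76.
Revenue = 6 × 76 = $456.

Total revenue: $456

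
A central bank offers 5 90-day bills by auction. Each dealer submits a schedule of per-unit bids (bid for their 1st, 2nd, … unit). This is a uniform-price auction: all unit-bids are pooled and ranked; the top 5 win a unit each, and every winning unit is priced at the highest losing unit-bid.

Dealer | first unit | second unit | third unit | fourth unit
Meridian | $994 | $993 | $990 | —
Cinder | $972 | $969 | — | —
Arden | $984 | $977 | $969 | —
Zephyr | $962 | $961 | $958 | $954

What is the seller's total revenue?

All unit-bids, highest first — top 5: 994 (Meridian-1), 993 (Meridian-2), 990 (Meridian-3), 984 (Arden-1), 977 (Arden-2)
Highest rejected unit-bid = $972.
Allocation: Arden 2, Meridian 3. Every unit priced at $972.
Revenue = 5 × 972 = $4,860.

Total revenue: $4,860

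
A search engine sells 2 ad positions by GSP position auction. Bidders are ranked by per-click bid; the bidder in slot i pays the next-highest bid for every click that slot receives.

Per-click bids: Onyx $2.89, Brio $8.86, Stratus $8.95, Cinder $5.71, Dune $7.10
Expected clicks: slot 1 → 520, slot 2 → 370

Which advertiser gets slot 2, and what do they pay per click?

Brio; $7.10 per click

Sorting advertisers: $8.95 (Stratus) > $8.86 (Brio) > $7.10 (Dune) > …
Slot 2 goes to the second-ranked bidder, Brio, who pays the next bid down: $7.10/click.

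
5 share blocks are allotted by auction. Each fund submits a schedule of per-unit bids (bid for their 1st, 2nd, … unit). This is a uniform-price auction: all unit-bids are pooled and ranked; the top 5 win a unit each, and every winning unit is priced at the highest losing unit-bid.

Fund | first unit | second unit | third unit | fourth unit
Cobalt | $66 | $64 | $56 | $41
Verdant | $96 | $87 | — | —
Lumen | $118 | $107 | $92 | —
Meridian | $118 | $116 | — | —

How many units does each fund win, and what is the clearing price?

Merging the schedules and taking the best 5: 118 (Lumen-1), 118 (Meridian-1), 116 (Meridian-2), 107 (Lumen-2), 96 (Verdant-1)
Highest rejected unit-bid = $92.
Allocation: Lumen 2, Meridian 2, Verdant 1.

Lumen 2, Meridian 2, Verdant 1; clearing price $92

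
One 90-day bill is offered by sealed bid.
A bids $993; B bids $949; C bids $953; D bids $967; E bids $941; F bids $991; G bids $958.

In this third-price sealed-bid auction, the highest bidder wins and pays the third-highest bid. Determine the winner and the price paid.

Bids in order: 993 (A) > 991 (F) > 967 (D) > 958 (G) > 953 (C) > 949 (B) > …
A wins; payment is bid #3 in the ranking = $967.

A pays $967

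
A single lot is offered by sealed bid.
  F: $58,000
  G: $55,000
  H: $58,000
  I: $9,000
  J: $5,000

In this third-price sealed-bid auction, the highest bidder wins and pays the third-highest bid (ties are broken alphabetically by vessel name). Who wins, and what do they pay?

F pays $55,000

Bids in order: 58,000 (F) > 58,000 (H) > 55,000 (G) > 9,000 (I) > 5,000 (J)
Tie at $58,000 → F wins by tie-break.
F wins; payment is bid #3 in the ranking = $55,000.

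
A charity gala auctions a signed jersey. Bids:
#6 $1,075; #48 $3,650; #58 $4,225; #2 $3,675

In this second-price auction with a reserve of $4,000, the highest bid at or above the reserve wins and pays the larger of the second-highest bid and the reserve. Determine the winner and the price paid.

Bids ranked: 4,225 (#58) > 3,675 (#2) > 3,650 (#48) > 1,075 (#6)
#58 has the top bid at or above the reserve ($4,225).
Second-highest bid $3,675 is below the reserve $4,000, so the reserve binds → payment $4,000.

#58 pays $4,000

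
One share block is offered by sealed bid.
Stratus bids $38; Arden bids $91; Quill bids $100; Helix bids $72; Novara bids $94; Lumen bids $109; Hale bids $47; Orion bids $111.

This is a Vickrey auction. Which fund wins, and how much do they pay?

Bids ranked: 111 (Orion) > 109 (Lumen) > 100 (Quill) > 94 (Novara) > 91 (Arden) > 72 (Helix) > …
Orion wins with the highest bid; price is set by the runner-up at $109.

Orion pays $109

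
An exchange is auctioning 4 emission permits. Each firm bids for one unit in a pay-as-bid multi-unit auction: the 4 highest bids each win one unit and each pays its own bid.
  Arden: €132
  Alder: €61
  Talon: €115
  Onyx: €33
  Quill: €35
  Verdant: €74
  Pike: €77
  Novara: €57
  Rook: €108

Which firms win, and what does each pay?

Arden €132, Talon €115, Rook €108, Pike €77

Bids ranked high→low: 132 (Arden), 115 (Talon), 108 (Rook), 77 (Pike), 74 (Verdant), 61 (Alder), …
The 4 highest are Arden, Talon, Rook, Pike.
Each winner pays its own bid: Arden €132, Talon €115, Rook €108, Pike €77.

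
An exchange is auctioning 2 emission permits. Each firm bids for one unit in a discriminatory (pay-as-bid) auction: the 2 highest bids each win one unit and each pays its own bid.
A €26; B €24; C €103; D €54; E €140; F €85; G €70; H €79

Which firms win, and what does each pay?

E €140, C €103

Bids ranked high→low: 140 (E), 103 (C), 85 (F), 79 (H), …
Top 2: E, C.
Each winner pays its own bid: E €140, C €103.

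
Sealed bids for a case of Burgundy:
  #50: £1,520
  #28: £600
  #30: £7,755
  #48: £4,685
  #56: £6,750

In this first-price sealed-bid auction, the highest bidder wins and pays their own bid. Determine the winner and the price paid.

First-price sealed-bid auction: the highest bidder wins and pays their own bid.
Bids in order: 7,755 (#30) > 6,750 (#56) > 4,685 (#48) > 1,520 (#50) > 600 (#28)
#30 is highest → pays own bid, £7,755.

#30 pays £7,755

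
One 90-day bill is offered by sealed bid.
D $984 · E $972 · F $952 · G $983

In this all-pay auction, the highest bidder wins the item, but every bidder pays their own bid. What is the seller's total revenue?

Sorting bids: 984 (D) > 983 (G) > 972 (E) > 952 (F)
D wins with the top bid; all bids are sunk regardless.
Every bidder forfeits their bid regardless of winning.
Revenue = 984 + 972 + 952 + 983 = $3,891.

Total revenue: $3,891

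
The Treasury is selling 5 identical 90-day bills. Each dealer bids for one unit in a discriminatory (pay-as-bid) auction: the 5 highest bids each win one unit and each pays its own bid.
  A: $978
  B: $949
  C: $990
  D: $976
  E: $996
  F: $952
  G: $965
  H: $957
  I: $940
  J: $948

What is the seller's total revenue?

Total revenue: $4,905

Ordering the bids: 996 (E), 990 (C), 978 (A), 976 (D), 965 (G), 957 (H), 952 (F), …
Winners (5 units): E, C, A, D, G.
Total revenue = 996 + 990 + 978 + 976 + 965 = $4,905.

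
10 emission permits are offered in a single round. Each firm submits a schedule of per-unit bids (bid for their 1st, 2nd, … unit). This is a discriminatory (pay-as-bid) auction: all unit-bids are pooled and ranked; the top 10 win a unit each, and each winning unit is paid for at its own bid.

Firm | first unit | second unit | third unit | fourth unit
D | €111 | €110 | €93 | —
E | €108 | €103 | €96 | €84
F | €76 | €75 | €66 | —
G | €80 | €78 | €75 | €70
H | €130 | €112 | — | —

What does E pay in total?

E pays €391

Pooled unit-bids ranked (top 10): 130 (H-1), 112 (H-2), 111 (D-1), 110 (D-2), 108 (E-1), 103 (E-2), 96 (E-3), 93 (D-3), 84 (E-4), 80 (G-1)
Next rejected bid: €78 (not a price — pay-as-bid).
E's winning unit-bids: 108 + 103 + 96 + 84 = €391.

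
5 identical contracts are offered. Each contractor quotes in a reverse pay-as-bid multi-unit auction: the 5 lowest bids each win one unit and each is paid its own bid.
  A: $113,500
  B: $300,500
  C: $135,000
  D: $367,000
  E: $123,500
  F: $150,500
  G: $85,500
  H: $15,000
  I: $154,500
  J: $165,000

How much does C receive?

Bids ranked low→high: 15,000 (H), 85,500 (G), 113,500 (A), 123,500 (E), 135,000 (C), 150,500 (F), 154,500 (I), …
The 5 lowest are H, G, A, E, C.
C wins → own bid $135,000.

C is paid $135,000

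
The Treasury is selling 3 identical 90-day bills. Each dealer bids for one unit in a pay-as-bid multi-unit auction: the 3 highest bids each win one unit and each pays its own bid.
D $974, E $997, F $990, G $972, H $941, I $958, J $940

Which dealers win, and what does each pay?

E $997, F $990, D $974

Bids ranked high→low: 997 (E), 990 (F), 974 (D), 972 (G), 958 (I), …
The 3 highest are E, F, D.
Each winner pays its own bid: E $997, F $990, D $974.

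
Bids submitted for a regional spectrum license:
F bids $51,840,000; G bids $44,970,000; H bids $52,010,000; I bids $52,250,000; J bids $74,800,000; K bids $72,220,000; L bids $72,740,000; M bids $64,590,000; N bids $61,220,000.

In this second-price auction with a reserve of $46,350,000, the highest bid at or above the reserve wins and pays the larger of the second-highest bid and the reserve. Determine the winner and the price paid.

J pays $72,740,000

Bids in order: 74,800,000 (J) > 72,740,000 (L) > 72,220,000 (K) > 64,590,000 (M) > 61,220,000 (N) > 52,250,000 (I) > …
Highest eligible bid: J at $74,800,000.
max(second-highest $72,740,000, reserve $46,350,000) = $72,740,000; the reserve does not bind.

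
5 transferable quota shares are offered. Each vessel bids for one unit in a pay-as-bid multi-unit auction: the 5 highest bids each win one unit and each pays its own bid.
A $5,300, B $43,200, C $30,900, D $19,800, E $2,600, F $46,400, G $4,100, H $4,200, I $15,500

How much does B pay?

B pays $43,200

Ordering the bids: 46,400 (F), 43,200 (B), 30,900 (C), 19,800 (D), 15,500 (I), 5,300 (A), 4,200 (H), …
Winners (5 units): F, B, C, D, I.
B wins → own bid $43,200.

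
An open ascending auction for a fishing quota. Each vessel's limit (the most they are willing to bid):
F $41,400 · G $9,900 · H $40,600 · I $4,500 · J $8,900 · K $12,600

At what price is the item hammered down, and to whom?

Ascending (English) auction: the price rises until one bidder remains; the winner pays the price at which the last rival dropped out.
Limits in order: 41,400 (F) > 40,600 (H) > 12,600 (K) > 9,900 (G) > 8,900 (J) > 4,500 (I)
Once the price passes $40,600, only F is left; the hammer falls at H's limit of $40,600.

F wins at $40,600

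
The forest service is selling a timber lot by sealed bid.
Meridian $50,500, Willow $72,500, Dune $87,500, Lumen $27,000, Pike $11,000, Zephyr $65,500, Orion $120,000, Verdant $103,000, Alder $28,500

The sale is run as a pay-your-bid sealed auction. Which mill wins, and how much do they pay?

Pay-your-bid sealed auction: the highest bidder wins and pays their own bid.
Bids in order: 120,000 (Orion) > 103,000 (Verdant) > 87,500 (Dune) > 72,500 (Willow) > 65,500 (Zephyr) > 50,500 (Meridian) > …
First-price: Orion pays what they bid, $120,000.

Orion pays $120,000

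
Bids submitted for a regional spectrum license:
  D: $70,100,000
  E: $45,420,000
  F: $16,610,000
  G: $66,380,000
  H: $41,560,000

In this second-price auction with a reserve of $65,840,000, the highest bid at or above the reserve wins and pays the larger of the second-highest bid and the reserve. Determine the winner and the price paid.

D pays $66,380,000

Second-price auction with a reserve of $65,840,000: the highest bid at or above the reserve wins and pays the larger of the second-highest bid and the reserve.
Bids ranked: 70,100,000 (D) > 66,380,000 (G) > 45,420,000 (E) > 41,560,000 (H) > 16,610,000 (F)
Highest eligible bid: D at $70,100,000.
max(second-highest $66,380,000, reserve $65,840,000) = $66,380,000; the reserve does not bind.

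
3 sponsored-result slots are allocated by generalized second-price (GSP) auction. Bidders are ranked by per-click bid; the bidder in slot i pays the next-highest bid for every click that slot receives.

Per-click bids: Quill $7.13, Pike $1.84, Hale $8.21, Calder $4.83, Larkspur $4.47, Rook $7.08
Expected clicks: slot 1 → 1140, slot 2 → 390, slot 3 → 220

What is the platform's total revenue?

Sorting advertisers: $8.21 (Hale) > $7.13 (Quill) > $7.08 (Rook) > $4.83 (Calder) > …
Slot 1: Hale pays $7.13 × 1140 = $8128.20
Slot 2: Quill pays $7.08 × 390 = $2761.20
Slot 3: Rook pays $4.83 × 220 = $1062.60
Total = $11952.00

Total revenue: $11952.00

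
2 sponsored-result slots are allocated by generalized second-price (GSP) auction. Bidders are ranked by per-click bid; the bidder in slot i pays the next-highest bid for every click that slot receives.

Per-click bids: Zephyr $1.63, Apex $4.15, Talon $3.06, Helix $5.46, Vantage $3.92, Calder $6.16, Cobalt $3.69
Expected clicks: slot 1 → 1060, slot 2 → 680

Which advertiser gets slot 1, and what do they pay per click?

Calder; $5.46 per click

Sorting advertisers: $6.16 (Calder) > $5.46 (Helix) > $4.15 (Apex) > …
Slot 1 goes to the first-ranked bidder, Calder, who pays the next bid down: $5.46/click.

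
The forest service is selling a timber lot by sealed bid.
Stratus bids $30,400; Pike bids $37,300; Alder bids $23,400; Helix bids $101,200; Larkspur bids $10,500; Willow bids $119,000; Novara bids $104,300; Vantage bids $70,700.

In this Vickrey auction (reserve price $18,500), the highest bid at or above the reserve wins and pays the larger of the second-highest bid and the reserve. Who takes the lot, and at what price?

Rule: the highest bid at or above the reserve wins and pays the larger of the second-highest bid and the reserve.
Bids ranked: 119,000 (Willow) > 104,300 (Novara) > 101,200 (Helix) > 70,700 (Vantage) > 37,300 (Pike) > 30,400 (Stratus) > …
Highest eligible bid: Willow at $119,000.
Second-highest bid $104,300 exceeds the reserve $18,500 → payment $104,300.

Willow pays $104,300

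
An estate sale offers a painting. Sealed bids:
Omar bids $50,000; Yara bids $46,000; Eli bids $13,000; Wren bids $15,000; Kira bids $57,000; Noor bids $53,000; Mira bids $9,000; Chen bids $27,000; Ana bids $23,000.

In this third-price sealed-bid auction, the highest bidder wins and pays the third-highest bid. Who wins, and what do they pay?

Bids ranked: 57,000 (Kira) > 53,000 (Noor) > 50,000 (Omar) > 46,000 (Yara) > 27,000 (Chen) > 23,000 (Ana) > …
Kira is highest; pays the third-highest bid, $50,000.

Kira pays $50,000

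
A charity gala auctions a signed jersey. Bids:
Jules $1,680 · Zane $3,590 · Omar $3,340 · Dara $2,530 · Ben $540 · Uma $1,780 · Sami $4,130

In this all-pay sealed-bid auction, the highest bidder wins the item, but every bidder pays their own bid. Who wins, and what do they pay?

Sami pays $4,130

Sorting bids: 4,130 (Sami) > 3,590 (Zane) > 3,340 (Omar) > 2,530 (Dara) > 1,780 (Uma) > 1,680 (Jules) > …
Sami is highest and takes the item; every bidder forfeits their bid.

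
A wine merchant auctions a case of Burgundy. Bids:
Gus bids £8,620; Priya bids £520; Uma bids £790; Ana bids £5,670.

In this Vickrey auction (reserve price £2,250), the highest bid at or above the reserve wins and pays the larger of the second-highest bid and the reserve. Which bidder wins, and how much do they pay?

Gus pays £5,670

Rule: the highest bid at or above the reserve wins and pays the larger of the second-highest bid and the reserve.
Bids ranked: 8,620 (Gus) > 5,670 (Ana) > 790 (Uma) > 520 (Priya)
Gus has the top bid at or above the reserve (£8,620).
max(second-highest £5,670, reserve £2,250) = £5,670; the reserve does not bind.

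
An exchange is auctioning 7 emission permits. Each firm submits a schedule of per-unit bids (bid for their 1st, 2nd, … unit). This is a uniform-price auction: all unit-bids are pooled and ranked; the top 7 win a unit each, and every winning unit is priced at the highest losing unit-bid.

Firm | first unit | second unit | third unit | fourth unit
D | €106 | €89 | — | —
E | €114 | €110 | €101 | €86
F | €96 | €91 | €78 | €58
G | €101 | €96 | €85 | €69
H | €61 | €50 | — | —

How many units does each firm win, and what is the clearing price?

Pooled unit-bids ranked (top 7): 114 (E-1), 110 (E-2), 106 (D-1), 101 (E-3), 101 (G-1), 96 (F-1), 96 (G-2)
Highest rejected unit-bid = €91.
Allocation: D 1, E 3, F 1, G 2.

D 1, E 3, F 1, G 2; clearing price €91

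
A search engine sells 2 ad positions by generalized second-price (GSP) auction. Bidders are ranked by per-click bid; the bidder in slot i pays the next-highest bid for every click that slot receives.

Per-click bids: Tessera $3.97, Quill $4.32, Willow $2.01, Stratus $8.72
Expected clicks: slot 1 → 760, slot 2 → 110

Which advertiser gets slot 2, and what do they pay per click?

Ranked by bid: $8.72 (Stratus) > $4.32 (Quill) > $3.97 (Tessera) > …
Slot 2 goes to the second-ranked bidder, Quill, who pays the next bid down: $3.97/click.

Quill; $3.97 per click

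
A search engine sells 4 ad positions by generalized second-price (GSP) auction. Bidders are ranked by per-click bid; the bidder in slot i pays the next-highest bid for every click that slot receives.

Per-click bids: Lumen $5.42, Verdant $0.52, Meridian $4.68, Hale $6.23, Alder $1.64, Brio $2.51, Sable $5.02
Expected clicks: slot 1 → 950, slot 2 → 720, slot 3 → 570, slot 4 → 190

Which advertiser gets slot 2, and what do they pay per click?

Lumen; $5.02 per click

Per-click bids in order: $6.23 (Hale) > $5.42 (Lumen) > $5.02 (Sable) > $4.68 (Meridian) > $2.51 (Brio) > …
Slot 2 goes to the second-ranked bidder, Lumen, who pays the next bid down: $5.02/click.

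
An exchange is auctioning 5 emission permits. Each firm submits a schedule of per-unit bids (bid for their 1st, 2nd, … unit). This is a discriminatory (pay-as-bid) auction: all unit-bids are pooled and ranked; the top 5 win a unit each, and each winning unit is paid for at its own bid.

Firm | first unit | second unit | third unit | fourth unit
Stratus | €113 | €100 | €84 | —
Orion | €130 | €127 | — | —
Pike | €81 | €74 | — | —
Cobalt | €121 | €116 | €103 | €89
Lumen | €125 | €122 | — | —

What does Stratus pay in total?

Stratus pays €0

Pooled unit-bids ranked (top 5): 130 (Orion-1), 127 (Orion-2), 125 (Lumen-1), 122 (Lumen-2), 121 (Cobalt-1)
Next rejected bid: €116 (not a price — pay-as-bid).
Stratus wins no units.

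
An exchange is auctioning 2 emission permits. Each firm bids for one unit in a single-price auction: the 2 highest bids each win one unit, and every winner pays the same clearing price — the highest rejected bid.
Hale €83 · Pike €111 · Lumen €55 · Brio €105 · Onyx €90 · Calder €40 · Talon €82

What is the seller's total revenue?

Total revenue: €180

Sorting: 111 (Pike), 105 (Brio), 90 (Onyx), 83 (Hale), …
Top 2: Pike, Brio.
Highest unsuccessful bid: €90 → clearing price.
Total revenue = 2 × €90 = €180.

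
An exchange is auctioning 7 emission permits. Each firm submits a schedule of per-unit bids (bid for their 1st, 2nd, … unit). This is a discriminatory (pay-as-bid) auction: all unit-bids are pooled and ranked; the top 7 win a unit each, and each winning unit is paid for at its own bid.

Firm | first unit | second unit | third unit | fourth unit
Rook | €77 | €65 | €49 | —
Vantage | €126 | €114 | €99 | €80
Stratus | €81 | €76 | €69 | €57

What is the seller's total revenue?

Merging the schedules and taking the best 7: 126 (Vantage-1), 114 (Vantage-2), 99 (Vantage-3), 81 (Stratus-1), 80 (Vantage-4), 77 (Rook-1), 76 (Stratus-2)
Next rejected bid: €69 (not a price — pay-as-bid).
Each winning unit pays its own bid.
Revenue = 126 + 114 + 99 + 81 + 80 + 77 + 76 = €653.

Total revenue: €653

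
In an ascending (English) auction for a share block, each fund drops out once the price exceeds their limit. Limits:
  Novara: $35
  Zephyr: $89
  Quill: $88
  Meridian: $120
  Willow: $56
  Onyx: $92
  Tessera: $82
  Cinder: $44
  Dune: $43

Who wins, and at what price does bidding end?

Limits ranked: 120 (Meridian) > 92 (Onyx) > 89 (Zephyr) > 88 (Quill) > 82 (Tessera) > 56 (Willow) > …
Once the price passes $92, only Meridian is left; the hammer falls at Onyx's limit of $92.

Meridian wins at $92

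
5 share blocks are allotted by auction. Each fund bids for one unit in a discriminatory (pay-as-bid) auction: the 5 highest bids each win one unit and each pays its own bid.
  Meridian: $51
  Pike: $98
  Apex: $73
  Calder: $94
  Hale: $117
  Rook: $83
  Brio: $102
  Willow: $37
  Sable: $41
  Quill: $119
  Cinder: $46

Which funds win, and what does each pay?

Sorting: 119 (Quill), 117 (Hale), 102 (Brio), 98 (Pike), 94 (Calder), 83 (Rook), 73 (Apex), …
Top 5: Quill, Hale, Brio, Pike, Calder.
Each winner pays its own bid: Quill $119, Hale $117, Brio $102, Pike $98, Calder $94.

Quill $119, Hale $117, Brio $102, Pike $98, Calder $94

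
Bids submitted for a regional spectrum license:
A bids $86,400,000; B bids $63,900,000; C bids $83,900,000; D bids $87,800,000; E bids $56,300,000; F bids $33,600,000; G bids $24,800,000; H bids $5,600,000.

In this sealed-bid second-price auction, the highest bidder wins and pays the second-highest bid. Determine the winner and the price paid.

D pays $86,400,000

Sealed-bid second-price auction: the highest bidder wins and pays the second-highest bid.
Sorting bids: 87,800,000 (D) > 86,400,000 (A) > 83,900,000 (C) > 63,900,000 (B) > 56,300,000 (E) > 33,600,000 (F) > …
D wins with the highest bid; price is set by the runner-up at $86,400,000.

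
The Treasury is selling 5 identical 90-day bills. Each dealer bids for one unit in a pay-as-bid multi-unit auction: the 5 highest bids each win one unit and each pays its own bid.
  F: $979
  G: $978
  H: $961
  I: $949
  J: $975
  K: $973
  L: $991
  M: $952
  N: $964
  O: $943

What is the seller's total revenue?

Ordering the bids: 991 (L), 979 (F), 978 (G), 975 (J), 973 (K), 964 (N), 961 (H), …
The 5 highest are L, F, G, J, K.
Total revenue = 991 + 979 + 978 + 975 + 973 = $4,896.

Total revenue: $4,896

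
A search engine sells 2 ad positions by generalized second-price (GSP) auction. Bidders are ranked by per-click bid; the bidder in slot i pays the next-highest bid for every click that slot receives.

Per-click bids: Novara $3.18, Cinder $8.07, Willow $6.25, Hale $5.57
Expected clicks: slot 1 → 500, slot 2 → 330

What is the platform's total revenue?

Total revenue: $4963.10

Sorting advertisers: $8.07 (Cinder) > $6.25 (Willow) > $5.57 (Hale) > …
Slot 1: Cinder pays $6.25 × 500 = $3125.00
Slot 2: Willow pays $5.57 × 330 = $1838.10
Total = $4963.10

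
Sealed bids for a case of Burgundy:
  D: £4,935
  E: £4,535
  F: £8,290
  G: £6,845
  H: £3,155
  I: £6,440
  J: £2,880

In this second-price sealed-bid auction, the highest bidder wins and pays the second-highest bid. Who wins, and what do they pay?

Sorting bids: 8,290 (F) > 6,845 (G) > 6,440 (I) > 4,935 (D) > 4,535 (E) > 3,155 (H) > …
Second-price: F pays G's bid of £6,845.

F pays £6,845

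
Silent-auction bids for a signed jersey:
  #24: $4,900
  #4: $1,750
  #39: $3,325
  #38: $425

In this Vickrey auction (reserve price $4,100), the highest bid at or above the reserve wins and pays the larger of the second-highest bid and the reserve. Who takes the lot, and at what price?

#24 pays $4,100

Sorting bids: 4,900 (#24) > 3,325 (#39) > 1,750 (#4) > 425 (#38)
#24 has the top bid at or above the reserve ($4,900).
Second-highest bid $3,325 is below the reserve $4,100, so the reserve binds → payment $4,100.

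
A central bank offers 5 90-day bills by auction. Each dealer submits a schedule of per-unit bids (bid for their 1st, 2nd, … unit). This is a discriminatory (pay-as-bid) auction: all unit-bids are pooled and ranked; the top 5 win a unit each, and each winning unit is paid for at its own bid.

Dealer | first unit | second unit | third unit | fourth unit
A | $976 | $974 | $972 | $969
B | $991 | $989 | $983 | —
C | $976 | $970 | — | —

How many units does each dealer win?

A 1, B 3, C 1

Pooled unit-bids ranked (top 5): 991 (B-1), 989 (B-2), 983 (B-3), 976 (A-1), 976 (C-1)
Next rejected bid: $974 (not a price — pay-as-bid).
Allocation: A 1, B 3, C 1.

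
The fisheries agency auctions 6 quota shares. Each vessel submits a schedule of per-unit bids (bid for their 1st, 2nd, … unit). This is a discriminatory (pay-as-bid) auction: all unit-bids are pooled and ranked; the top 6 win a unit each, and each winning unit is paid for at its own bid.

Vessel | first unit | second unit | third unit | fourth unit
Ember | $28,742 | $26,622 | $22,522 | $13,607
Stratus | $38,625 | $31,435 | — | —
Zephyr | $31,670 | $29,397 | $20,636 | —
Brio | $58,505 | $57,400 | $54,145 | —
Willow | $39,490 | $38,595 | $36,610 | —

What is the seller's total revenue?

Merging the schedules and taking the best 6: 58,505 (Brio-1), 57,400 (Brio-2), 54,145 (Brio-3), 39,490 (Willow-1), 38,625 (Stratus-1), 38,595 (Willow-2)
Next rejected bid: $36,610 (not a price — pay-as-bid).
Each winning unit pays its own bid.
Revenue = 58,505 + 57,400 + 54,145 + 39,490 + 38,625 + 38,595 = $286,760.

Total revenue: $286,760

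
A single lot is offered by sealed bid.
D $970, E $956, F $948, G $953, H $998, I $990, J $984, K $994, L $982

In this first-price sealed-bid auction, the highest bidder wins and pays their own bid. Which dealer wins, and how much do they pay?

Bids ranked: 998 (H) > 994 (K) > 990 (I) > 984 (J) > 982 (L) > 970 (D) > …
H has the highest bid and pays exactly that: $998.

H pays $998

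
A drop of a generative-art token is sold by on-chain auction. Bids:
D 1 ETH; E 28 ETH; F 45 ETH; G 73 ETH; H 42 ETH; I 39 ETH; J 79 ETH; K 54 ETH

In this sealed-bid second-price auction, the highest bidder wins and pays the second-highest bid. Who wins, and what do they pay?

J pays 73 ETH

Bids in order: 79 (J) > 73 (G) > 54 (K) > 45 (F) > 42 (H) > 39 (I) > …
J wins with the highest bid; price is set by the runner-up at 73 ETH.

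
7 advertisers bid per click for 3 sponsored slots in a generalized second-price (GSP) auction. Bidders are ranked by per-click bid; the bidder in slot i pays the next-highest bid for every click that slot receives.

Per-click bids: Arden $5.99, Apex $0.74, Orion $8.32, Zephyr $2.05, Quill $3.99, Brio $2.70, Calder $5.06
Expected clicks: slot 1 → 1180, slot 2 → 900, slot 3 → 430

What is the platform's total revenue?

Per-click bids in order: $8.32 (Orion) > $5.99 (Arden) > $5.06 (Calder) > $3.99 (Quill) > …
Slot 1: Orion pays $5.99 × 1180 = $7068.20
Slot 2: Arden pays $5.06 × 900 = $4554.00
Slot 3: Calder pays $3.99 × 430 = $1715.70
Total = $13337.90

Total revenue: $13337.90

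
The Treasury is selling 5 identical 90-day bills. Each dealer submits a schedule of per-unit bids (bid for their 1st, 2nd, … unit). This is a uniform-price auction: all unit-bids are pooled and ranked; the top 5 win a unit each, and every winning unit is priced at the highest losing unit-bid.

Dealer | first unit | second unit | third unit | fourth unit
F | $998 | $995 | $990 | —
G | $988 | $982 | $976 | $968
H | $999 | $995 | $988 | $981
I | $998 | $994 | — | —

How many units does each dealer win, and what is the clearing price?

All unit-bids, highest first — top 5: 999 (H-1), 998 (F-1), 998 (I-1), 995 (F-2), 995 (H-2)
First bid not allocated: $994.
Allocation: F 2, H 2, I 1.

F 2, H 2, I 1; clearing price $994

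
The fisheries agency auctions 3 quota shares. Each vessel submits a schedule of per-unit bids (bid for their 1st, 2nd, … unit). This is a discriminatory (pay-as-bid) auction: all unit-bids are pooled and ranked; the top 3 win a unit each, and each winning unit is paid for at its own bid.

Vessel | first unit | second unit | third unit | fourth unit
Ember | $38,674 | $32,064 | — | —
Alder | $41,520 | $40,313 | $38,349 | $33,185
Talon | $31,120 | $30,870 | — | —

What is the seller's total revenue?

Merging the schedules and taking the best 3: 41,520 (Alder-1), 40,313 (Alder-2), 38,674 (Ember-1)
Next rejected bid: $38,349 (not a price — pay-as-bid).
Each winning unit pays its own bid.
Revenue = 41,520 + 40,313 + 38,674 = $120,507.

Total revenue: $120,507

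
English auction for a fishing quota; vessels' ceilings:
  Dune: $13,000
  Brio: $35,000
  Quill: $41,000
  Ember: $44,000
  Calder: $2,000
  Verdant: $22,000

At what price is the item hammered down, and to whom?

Ascending (English) auction: the price rises until one bidder remains; the winner pays the price at which the last rival dropped out.
Sorting limits: 44,000 (Ember) > 41,000 (Quill) > 35,000 (Brio) > 22,000 (Verdant) > 13,000 (Dune) > 2,000 (Calder)
Quill is the last rival to drop out, at $41,000; Ember remains and wins at that price.

Ember wins at $41,000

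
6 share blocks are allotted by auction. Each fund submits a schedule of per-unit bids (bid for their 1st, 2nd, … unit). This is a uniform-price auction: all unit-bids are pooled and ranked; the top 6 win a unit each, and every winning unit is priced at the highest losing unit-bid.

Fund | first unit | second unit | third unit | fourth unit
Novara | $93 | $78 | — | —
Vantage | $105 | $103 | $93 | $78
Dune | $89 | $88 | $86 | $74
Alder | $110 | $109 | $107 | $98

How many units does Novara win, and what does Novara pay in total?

Novara: 0 units, pays $0

Merging the schedules and taking the best 6: 110 (Alder-1), 109 (Alder-2), 107 (Alder-3), 105 (Vantage-1), 103 (Vantage-2), 98 (Alder-4)
The (k+1)-th unit-bid is $93.
Novara wins 0 unit(s) at $93 each.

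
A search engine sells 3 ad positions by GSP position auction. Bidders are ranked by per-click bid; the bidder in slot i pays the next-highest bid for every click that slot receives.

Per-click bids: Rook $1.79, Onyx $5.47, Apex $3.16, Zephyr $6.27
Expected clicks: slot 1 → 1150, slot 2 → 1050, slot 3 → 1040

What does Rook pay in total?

Per-click bids in order: $6.27 (Zephyr) > $5.47 (Onyx) > $3.16 (Apex) > $1.79 (Rook)
Rook ranks below slot 3 → no slot, pays nothing.

Rook pays $0.00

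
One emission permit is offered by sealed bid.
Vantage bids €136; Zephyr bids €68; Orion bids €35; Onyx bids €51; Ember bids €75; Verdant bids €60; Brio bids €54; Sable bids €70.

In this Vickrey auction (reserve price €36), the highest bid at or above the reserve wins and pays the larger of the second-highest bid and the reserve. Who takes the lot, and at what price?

Bids in order: 136 (Vantage) > 75 (Ember) > 70 (Sable) > 68 (Zephyr) > 60 (Verdant) > 54 (Brio) > …
Highest eligible bid: Vantage at €136.
Second-highest bid €75 exceeds the reserve €36 → payment €75.

Vantage pays €75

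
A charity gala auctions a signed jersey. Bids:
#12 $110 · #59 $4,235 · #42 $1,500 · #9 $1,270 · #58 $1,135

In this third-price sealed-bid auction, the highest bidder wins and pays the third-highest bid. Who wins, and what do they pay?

Bids ranked: 4,235 (#59) > 1,500 (#42) > 1,270 (#9) > 1,135 (#58) > 110 (#12)
#59 wins; payment is bid #3 in the ranking = $1,270.

#59 pays $1,270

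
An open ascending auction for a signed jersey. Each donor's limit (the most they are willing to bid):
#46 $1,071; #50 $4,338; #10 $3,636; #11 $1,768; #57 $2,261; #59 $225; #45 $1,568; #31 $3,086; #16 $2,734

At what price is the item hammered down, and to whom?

Rule: the price rises until one bidder remains; the winner pays the price at which the last rival dropped out.
Limits in order: 4,338 (#50) > 3,636 (#10) > 3,086 (#31) > 2,734 (#16) > 2,261 (#57) > 1,768 (#11) > …
Bidding ends when #10 exits at $3,636; #50 takes it.

#50 wins at $3,636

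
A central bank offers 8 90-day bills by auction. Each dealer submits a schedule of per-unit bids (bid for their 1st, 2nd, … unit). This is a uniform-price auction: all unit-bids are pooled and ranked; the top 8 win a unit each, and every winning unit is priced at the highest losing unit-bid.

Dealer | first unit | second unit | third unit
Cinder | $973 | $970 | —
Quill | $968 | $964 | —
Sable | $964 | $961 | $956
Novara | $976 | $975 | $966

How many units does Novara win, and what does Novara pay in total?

Novara: 3 units, pays $2,883

All unit-bids, highest first — top 8: 976 (Novara-1), 975 (Novara-2), 973 (Cinder-1), 970 (Cinder-2), 968 (Quill-1), 966 (Novara-3), 964 (Quill-2), 964 (Sable-1)
The (k+1)-th unit-bid is $961.
Novara wins 3 unit(s) at $961 each.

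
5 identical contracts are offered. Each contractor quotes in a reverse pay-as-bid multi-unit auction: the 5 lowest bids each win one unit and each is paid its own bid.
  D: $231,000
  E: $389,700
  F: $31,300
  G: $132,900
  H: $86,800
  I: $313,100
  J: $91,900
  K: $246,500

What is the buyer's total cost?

Total cost: $573,900

Sorting: 31,300 (F), 86,800 (H), 91,900 (J), 132,900 (G), 231,000 (D), 246,500 (K), 313,100 (I), …
Winners (5 units): F, H, J, G, D.
Total cost = 31,300 + 86,800 + 91,900 + 132,900 + 231,000 = $573,900.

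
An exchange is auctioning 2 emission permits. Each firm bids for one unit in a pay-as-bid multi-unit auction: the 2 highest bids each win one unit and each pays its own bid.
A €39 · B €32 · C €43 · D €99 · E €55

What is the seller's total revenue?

Total revenue: €154

Bids ranked high→low: 99 (D), 55 (E), 43 (C), 39 (A), …
Top 2: D, E.
Total revenue = 99 + 55 = €154.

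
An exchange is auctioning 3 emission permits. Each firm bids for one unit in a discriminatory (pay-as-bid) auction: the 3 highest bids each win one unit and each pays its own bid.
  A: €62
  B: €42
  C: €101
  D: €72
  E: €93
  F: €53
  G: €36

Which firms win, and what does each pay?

Sorting: 101 (C), 93 (E), 72 (D), 62 (A), 53 (F), …
The 3 highest are C, E, D.
Each winner pays its own bid: C €101, E €93, D €72.

C €101, E €93, D €72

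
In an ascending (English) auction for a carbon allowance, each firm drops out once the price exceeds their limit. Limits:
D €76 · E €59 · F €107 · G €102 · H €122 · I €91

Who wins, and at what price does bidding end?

Ascending (English) auction: the price rises until one bidder remains; the winner pays the price at which the last rival dropped out.
Limits in order: 122 (H) > 107 (F) > 102 (G) > 91 (I) > 76 (D) > 59 (E)
Once the price passes €107, only H is left; the hammer falls at F's limit of €107.

H wins at €107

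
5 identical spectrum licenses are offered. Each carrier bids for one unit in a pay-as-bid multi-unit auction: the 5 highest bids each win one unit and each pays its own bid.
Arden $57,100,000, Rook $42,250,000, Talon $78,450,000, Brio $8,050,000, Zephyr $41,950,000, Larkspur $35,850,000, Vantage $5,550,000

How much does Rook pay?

Rook pays $42,250,000

Bids ranked high→low: 78,450,000 (Talon), 57,100,000 (Arden), 42,250,000 (Rook), 41,950,000 (Zephyr), 35,850,000 (Larkspur), 8,050,000 (Brio), 5,550,000 (Vantage)
The 5 highest are Talon, Arden, Rook, Zephyr, Larkspur.
Rook wins → own bid $42,250,000.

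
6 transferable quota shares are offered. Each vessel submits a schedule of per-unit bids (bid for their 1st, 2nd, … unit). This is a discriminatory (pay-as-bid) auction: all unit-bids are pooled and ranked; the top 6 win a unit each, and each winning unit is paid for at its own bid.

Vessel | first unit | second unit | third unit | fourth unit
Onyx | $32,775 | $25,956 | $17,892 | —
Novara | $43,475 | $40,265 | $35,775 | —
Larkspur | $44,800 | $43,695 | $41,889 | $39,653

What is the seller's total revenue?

Merging the schedules and taking the best 6: 44,800 (Larkspur-1), 43,695 (Larkspur-2), 43,475 (Novara-1), 41,889 (Larkspur-3), 40,265 (Novara-2), 39,653 (Larkspur-4)
Next rejected bid: $35,775 (not a price — pay-as-bid).
Each winning unit pays its own bid.
Revenue = 44,800 + 43,695 + 43,475 + 41,889 + 40,265 + 39,653 = $253,777.

Total revenue: $253,777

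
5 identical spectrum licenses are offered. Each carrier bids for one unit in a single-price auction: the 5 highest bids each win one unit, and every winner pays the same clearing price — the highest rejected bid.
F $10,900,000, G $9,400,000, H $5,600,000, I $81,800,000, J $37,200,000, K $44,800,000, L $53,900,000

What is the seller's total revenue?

Ordering the bids: 81,800,000 (I), 53,900,000 (L), 44,800,000 (K), 37,200,000 (J), 10,900,000 (F), 9,400,000 (G), 5,600,000 (H)
The 5 highest are I, L, K, J, F.
Highest unsuccessful bid: $9,400,000 → clearing price.
Total revenue = 5 × $9,400,000 = $47,000,000.

Total revenue: $47,000,000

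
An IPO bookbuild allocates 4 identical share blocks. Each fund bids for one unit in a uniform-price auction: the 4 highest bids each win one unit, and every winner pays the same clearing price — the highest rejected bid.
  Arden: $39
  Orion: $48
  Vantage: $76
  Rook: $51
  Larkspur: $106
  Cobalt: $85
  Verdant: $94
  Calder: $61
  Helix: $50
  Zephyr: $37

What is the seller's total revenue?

Total revenue: $244

Ordering the bids: 106 (Larkspur), 94 (Verdant), 85 (Cobalt), 76 (Vantage), 61 (Calder), 51 (Rook), …
Winners (4 units): Larkspur, Verdant, Cobalt, Vantage.
First losing bid is Calder's $61, which sets the uniform price.
Total revenue = 4 × $61 = $244.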